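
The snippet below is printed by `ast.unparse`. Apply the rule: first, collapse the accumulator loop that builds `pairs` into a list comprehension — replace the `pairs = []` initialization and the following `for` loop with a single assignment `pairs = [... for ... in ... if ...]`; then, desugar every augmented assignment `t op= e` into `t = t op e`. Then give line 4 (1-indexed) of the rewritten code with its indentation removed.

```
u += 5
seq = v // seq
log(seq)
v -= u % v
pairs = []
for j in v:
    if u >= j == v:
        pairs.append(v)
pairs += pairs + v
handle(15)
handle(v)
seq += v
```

Transformed code:
u = u + 5
seq = v // seq
log(seq)
v = v - u % v
pairs = [v for j in v if u >= j == v]
pairs = pairs + (pairs + v)
handle(15)
handle(v)
seq = seq + v

v = v - u % v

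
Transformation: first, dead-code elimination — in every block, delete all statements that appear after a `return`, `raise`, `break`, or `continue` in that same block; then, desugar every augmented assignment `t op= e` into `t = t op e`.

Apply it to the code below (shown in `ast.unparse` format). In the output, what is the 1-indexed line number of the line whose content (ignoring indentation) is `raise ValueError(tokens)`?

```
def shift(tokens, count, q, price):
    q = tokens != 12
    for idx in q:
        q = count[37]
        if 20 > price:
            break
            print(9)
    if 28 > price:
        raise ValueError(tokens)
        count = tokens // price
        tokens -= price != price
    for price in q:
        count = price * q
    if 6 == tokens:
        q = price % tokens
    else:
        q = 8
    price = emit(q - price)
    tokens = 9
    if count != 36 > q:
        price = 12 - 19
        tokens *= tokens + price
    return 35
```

8

Transformed code:
def shift(tokens, count, q, price):
    q = tokens != 12
    for idx in q:
        q = count[37]
        if 20 > price:
            break
    if 28 > price:
        raise ValueError(tokens)
    for price in q:
        count = price * q
    if 6 == tokens:
        q = price % tokens
    else:
        q = 8
    price = emit(q - price)
    tokens = 9
    if count != 36 > q:
        price = 12 - 19
        tokens = tokens * (tokens + price)
    return 35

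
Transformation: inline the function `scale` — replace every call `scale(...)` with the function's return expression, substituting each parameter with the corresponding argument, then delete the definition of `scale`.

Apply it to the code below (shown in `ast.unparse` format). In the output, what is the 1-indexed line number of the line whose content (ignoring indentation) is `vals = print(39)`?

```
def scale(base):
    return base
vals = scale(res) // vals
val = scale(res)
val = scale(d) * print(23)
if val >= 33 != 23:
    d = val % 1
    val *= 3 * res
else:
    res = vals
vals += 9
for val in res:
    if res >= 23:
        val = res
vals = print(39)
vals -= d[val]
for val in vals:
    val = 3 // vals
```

Transformed code:
vals = res // vals
val = res
val = d * print(23)
if val >= 33 != 23:
    d = val % 1
    val *= 3 * res
else:
    res = vals
vals += 9
for val in res:
    if res >= 23:
        val = res
vals = print(39)
vals -= d[val]
for val in vals:
    val = 3 // vals

13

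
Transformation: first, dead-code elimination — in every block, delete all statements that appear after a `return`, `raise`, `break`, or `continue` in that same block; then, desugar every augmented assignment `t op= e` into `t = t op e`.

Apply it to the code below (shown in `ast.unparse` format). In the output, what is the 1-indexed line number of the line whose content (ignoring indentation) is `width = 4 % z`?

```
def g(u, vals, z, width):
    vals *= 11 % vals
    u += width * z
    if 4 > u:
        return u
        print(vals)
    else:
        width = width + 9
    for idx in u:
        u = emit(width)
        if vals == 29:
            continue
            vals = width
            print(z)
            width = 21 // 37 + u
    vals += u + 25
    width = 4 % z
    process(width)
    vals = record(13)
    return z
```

13

Transformed code:
def g(u, vals, z, width):
    vals = vals * (11 % vals)
    u = u + width * z
    if 4 > u:
        return u
    else:
        width = width + 9
    for idx in u:
        u = emit(width)
        if vals == 29:
            continue
    vals = vals + (u + 25)
    width = 4 % z
    process(width)
    vals = record(13)
    return z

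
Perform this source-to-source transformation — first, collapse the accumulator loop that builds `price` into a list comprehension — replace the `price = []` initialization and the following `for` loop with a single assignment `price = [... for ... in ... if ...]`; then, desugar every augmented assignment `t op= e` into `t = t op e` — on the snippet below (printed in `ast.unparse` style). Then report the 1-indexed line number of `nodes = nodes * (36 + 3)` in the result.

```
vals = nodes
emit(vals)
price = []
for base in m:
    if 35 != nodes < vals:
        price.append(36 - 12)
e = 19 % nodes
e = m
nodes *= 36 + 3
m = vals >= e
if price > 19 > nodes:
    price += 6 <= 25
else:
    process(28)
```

6

Transformed code:
vals = nodes
emit(vals)
price = [36 - 12 for base in m if 35 != nodes < vals]
e = 19 % nodes
e = m
nodes = nodes * (36 + 3)
m = vals >= e
if price > 19 > nodes:
    price = price + (6 <= 25)
else:
    process(28)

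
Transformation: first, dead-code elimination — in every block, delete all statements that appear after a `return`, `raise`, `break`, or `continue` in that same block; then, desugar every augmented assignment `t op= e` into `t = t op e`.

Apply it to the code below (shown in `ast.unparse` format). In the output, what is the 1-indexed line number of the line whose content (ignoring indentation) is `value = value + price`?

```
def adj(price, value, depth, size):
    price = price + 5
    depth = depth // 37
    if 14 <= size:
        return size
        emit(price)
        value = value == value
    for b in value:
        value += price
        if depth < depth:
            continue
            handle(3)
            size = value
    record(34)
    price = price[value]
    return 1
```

Transformed code:
def adj(price, value, depth, size):
    price = price + 5
    depth = depth // 37
    if 14 <= size:
        return size
    for b in value:
        value = value + price
        if depth < depth:
            continue
    record(34)
    price = price[value]
    return 1

7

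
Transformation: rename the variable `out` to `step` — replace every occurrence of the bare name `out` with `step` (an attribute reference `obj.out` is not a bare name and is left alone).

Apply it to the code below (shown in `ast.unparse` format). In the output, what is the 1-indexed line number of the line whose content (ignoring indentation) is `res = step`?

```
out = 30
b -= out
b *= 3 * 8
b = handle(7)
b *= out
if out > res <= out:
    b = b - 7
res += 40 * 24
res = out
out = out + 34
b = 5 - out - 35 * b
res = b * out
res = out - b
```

Transformed code:
step = 30
b -= step
b *= 3 * 8
b = handle(7)
b *= step
if step > res <= step:
    b = b - 7
res += 40 * 24
res = step
step = step + 34
b = 5 - step - 35 * b
res = b * step
res = step - b

9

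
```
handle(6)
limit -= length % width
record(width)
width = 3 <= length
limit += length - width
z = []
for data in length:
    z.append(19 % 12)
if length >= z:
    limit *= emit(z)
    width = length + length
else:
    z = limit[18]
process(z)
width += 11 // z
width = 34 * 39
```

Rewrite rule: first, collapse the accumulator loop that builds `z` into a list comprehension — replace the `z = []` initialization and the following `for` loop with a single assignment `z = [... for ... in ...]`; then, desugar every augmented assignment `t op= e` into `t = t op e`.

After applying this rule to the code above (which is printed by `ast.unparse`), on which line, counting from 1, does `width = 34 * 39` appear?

14

Transformed code:
handle(6)
limit = limit - length % width
record(width)
width = 3 <= length
limit = limit + (length - width)
z = [19 % 12 for data in length]
if length >= z:
    limit = limit * emit(z)
    width = length + length
else:
    z = limit[18]
process(z)
width = width + 11 // z
width = 34 * 39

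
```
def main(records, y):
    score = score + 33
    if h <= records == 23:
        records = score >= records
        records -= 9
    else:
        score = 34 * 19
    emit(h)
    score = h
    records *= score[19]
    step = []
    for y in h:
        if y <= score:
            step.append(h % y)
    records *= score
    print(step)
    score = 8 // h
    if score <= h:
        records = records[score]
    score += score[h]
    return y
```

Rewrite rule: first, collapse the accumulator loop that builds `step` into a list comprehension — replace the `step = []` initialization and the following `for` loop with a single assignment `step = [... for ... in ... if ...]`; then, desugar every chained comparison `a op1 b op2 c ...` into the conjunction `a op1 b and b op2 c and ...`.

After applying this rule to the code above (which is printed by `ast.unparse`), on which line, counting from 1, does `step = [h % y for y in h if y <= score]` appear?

Transformed code:
def main(records, y):
    score = score + 33
    if h <= records and records == 23:
        records = score >= records
        records -= 9
    else:
        score = 34 * 19
    emit(h)
    score = h
    records *= score[19]
    step = [h % y for y in h if y <= score]
    records *= score
    print(step)
    score = 8 // h
    if score <= h:
        records = records[score]
    score += score[h]
    return y

11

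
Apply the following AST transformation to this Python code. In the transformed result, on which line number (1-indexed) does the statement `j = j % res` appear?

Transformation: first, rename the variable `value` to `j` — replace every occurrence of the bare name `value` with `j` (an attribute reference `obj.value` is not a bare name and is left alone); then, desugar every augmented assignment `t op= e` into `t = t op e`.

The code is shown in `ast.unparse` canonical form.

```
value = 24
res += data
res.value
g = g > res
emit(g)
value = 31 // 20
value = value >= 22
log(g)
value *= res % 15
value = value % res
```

10

Transformed code:
j = 24
res = res + data
res.value
g = g > res
emit(g)
j = 31 // 20
j = j >= 22
log(g)
j = j * (res % 15)
j = j % res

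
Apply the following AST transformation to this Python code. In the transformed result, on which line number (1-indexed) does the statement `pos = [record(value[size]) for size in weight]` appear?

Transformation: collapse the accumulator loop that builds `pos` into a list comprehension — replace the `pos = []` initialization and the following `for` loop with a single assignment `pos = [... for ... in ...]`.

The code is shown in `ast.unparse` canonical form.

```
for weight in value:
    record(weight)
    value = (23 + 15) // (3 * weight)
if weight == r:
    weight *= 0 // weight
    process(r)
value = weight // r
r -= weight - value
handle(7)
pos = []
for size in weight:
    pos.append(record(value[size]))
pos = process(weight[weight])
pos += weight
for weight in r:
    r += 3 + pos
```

Transformed code:
for weight in value:
    record(weight)
    value = (23 + 15) // (3 * weight)
if weight == r:
    weight *= 0 // weight
    process(r)
value = weight // r
r -= weight - value
handle(7)
pos = [record(value[size]) for size in weight]
pos = process(weight[weight])
pos += weight
for weight in r:
    r += 3 + pos

10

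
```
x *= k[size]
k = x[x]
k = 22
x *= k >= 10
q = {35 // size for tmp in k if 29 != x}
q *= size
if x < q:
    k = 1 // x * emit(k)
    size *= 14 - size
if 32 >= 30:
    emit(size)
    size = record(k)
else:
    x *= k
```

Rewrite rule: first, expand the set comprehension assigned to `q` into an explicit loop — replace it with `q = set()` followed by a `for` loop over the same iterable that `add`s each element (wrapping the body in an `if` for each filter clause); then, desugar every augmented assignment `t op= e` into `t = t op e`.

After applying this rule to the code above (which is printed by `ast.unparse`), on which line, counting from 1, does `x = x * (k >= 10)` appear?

4

Transformed code:
x = x * k[size]
k = x[x]
k = 22
x = x * (k >= 10)
q = set()
for tmp in k:
    if 29 != x:
        q.add(35 // size)
q = q * size
if x < q:
    k = 1 // x * emit(k)
    size = size * (14 - size)
if 32 >= 30:
    emit(size)
    size = record(k)
else:
    x = x * k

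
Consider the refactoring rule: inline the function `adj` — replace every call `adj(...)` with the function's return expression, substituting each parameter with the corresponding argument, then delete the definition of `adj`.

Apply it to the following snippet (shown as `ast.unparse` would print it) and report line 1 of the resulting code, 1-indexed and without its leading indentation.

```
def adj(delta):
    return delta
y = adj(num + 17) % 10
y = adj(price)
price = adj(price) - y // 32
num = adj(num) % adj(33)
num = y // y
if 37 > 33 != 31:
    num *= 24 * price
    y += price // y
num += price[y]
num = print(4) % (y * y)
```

y = (num + 17) % 10

Transformed code:
y = (num + 17) % 10
y = price
price = price - y // 32
num = num % 33
num = y // y
if 37 > 33 != 31:
    num *= 24 * price
    y += price // y
num += price[y]
num = print(4) % (y * y)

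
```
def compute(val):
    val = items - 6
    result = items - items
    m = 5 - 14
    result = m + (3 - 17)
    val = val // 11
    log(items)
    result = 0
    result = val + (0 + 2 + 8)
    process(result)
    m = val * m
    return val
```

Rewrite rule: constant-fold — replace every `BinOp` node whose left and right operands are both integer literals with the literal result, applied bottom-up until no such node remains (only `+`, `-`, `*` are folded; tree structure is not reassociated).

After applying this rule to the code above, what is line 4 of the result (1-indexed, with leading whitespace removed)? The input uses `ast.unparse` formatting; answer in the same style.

Transformed code:
def compute(val):
    val = items - 6
    result = items - items
    m = -9
    result = m + -14
    val = val // 11
    log(items)
    result = 0
    result = val + 10
    process(result)
    m = val * m
    return val

m = -9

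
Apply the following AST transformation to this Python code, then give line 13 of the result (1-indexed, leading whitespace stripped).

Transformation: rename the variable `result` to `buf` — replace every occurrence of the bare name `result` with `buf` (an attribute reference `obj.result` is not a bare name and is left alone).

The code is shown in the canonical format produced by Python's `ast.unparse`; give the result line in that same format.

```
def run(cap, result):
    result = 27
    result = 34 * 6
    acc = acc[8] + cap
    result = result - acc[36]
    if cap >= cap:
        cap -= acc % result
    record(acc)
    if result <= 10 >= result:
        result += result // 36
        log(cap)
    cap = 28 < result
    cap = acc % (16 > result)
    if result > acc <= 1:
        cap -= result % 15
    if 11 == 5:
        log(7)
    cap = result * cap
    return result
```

cap = acc % (16 > buf)

Transformed code:
def run(cap, buf):
    buf = 27
    buf = 34 * 6
    acc = acc[8] + cap
    buf = buf - acc[36]
    if cap >= cap:
        cap -= acc % buf
    record(acc)
    if buf <= 10 >= buf:
        buf += buf // 36
        log(cap)
    cap = 28 < buf
    cap = acc % (16 > buf)
    if buf > acc <= 1:
        cap -= buf % 15
    if 11 == 5:
        log(7)
    cap = buf * cap
    return buf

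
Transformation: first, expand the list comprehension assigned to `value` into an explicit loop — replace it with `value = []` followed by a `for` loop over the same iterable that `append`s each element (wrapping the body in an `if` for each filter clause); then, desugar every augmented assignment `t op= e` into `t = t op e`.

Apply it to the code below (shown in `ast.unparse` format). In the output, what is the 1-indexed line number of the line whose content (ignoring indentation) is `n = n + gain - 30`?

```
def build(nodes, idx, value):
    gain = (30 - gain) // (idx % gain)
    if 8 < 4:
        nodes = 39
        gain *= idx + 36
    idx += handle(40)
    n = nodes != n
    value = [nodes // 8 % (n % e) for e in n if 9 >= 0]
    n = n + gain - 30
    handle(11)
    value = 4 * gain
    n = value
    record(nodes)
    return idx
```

12

Transformed code:
def build(nodes, idx, value):
    gain = (30 - gain) // (idx % gain)
    if 8 < 4:
        nodes = 39
        gain = gain * (idx + 36)
    idx = idx + handle(40)
    n = nodes != n
    value = []
    for e in n:
        if 9 >= 0:
            value.append(nodes // 8 % (n % e))
    n = n + gain - 30
    handle(11)
    value = 4 * gain
    n = value
    record(nodes)
    return idx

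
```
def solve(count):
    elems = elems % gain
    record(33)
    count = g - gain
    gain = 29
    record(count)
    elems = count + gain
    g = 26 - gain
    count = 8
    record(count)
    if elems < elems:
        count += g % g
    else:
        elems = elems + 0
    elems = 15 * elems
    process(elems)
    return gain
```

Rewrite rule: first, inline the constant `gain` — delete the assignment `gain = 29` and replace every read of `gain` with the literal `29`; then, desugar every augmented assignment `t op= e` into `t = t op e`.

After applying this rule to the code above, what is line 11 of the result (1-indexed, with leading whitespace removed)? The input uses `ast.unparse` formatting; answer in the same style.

count = count + g % g

Transformed code:
def solve(count):
    elems = elems % 29
    record(33)
    count = g - 29
    record(count)
    elems = count + 29
    g = 26 - 29
    count = 8
    record(count)
    if elems < elems:
        count = count + g % g
    else:
        elems = elems + 0
    elems = 15 * elems
    process(elems)
    return 29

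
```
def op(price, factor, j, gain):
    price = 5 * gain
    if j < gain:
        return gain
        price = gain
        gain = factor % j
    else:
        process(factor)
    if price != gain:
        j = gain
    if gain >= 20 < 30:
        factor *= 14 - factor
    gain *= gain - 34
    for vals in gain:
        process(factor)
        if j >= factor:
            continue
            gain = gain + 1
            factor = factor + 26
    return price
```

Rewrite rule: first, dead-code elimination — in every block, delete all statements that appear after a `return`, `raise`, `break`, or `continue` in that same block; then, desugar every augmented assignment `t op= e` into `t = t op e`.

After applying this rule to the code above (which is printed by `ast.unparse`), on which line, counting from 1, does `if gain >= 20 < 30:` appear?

Transformed code:
def op(price, factor, j, gain):
    price = 5 * gain
    if j < gain:
        return gain
    else:
        process(factor)
    if price != gain:
        j = gain
    if gain >= 20 < 30:
        factor = factor * (14 - factor)
    gain = gain * (gain - 34)
    for vals in gain:
        process(factor)
        if j >= factor:
            continue
    return price

9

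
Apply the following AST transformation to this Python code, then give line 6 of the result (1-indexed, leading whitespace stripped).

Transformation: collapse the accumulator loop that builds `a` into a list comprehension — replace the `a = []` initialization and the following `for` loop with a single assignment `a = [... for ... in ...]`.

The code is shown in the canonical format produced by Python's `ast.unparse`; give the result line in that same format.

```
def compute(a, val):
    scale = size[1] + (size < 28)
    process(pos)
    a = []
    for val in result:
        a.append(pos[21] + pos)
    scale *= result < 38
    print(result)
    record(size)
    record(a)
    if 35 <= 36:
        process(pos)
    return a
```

print(result)

Transformed code:
def compute(a, val):
    scale = size[1] + (size < 28)
    process(pos)
    a = [pos[21] + pos for val in result]
    scale *= result < 38
    print(result)
    record(size)
    record(a)
    if 35 <= 36:
        process(pos)
    return a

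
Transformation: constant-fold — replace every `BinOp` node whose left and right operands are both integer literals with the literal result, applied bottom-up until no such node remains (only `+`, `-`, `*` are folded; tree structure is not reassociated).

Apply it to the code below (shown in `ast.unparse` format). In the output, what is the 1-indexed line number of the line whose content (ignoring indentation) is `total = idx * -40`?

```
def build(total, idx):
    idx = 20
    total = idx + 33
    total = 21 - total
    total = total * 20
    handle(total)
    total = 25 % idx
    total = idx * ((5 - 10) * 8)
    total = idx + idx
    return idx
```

8

Transformed code:
def build(total, idx):
    idx = 20
    total = idx + 33
    total = 21 - total
    total = total * 20
    handle(total)
    total = 25 % idx
    total = idx * -40
    total = idx + idx
    return idx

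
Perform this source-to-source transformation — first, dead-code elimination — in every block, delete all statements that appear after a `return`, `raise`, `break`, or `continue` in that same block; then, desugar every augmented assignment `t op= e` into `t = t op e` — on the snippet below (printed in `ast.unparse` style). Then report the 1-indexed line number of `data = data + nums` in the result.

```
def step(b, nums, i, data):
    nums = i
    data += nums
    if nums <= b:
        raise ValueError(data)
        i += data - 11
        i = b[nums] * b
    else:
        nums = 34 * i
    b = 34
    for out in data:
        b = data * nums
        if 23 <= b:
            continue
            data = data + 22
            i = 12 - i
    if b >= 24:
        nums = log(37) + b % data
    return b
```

3

Transformed code:
def step(b, nums, i, data):
    nums = i
    data = data + nums
    if nums <= b:
        raise ValueError(data)
    else:
        nums = 34 * i
    b = 34
    for out in data:
        b = data * nums
        if 23 <= b:
            continue
    if b >= 24:
        nums = log(37) + b % data
    return b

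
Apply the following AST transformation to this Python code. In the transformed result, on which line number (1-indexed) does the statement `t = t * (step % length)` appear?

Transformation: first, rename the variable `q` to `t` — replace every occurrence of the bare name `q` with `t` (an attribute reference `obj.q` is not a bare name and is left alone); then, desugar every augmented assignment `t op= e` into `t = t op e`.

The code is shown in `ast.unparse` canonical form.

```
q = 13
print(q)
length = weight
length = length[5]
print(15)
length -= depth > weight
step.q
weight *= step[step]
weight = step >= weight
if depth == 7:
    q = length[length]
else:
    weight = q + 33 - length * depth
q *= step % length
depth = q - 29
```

14

Transformed code:
t = 13
print(t)
length = weight
length = length[5]
print(15)
length = length - (depth > weight)
step.q
weight = weight * step[step]
weight = step >= weight
if depth == 7:
    t = length[length]
else:
    weight = t + 33 - length * depth
t = t * (step % length)
depth = t - 29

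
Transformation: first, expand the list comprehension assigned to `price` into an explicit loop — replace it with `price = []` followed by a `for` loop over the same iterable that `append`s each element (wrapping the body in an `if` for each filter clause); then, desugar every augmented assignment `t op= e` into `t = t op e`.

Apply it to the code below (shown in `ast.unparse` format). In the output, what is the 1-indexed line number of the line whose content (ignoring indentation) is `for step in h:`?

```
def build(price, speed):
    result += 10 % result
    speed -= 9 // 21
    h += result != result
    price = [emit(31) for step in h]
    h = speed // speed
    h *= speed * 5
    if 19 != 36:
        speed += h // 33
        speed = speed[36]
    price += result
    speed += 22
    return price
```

Transformed code:
def build(price, speed):
    result = result + 10 % result
    speed = speed - 9 // 21
    h = h + (result != result)
    price = []
    for step in h:
        price.append(emit(31))
    h = speed // speed
    h = h * (speed * 5)
    if 19 != 36:
        speed = speed + h // 33
        speed = speed[36]
    price = price + result
    speed = speed + 22
    return price

6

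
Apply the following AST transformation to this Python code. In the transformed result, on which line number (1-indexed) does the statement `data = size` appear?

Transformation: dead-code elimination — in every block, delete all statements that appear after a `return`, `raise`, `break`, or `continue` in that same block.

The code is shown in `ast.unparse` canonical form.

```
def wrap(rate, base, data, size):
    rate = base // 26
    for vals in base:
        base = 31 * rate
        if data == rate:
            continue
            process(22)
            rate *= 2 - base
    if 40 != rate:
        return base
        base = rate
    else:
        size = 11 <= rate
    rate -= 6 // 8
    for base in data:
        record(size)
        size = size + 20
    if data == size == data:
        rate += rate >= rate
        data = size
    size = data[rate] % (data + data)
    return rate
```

17

Transformed code:
def wrap(rate, base, data, size):
    rate = base // 26
    for vals in base:
        base = 31 * rate
        if data == rate:
            continue
    if 40 != rate:
        return base
    else:
        size = 11 <= rate
    rate -= 6 // 8
    for base in data:
        record(size)
        size = size + 20
    if data == size == data:
        rate += rate >= rate
        data = size
    size = data[rate] % (data + data)
    return rate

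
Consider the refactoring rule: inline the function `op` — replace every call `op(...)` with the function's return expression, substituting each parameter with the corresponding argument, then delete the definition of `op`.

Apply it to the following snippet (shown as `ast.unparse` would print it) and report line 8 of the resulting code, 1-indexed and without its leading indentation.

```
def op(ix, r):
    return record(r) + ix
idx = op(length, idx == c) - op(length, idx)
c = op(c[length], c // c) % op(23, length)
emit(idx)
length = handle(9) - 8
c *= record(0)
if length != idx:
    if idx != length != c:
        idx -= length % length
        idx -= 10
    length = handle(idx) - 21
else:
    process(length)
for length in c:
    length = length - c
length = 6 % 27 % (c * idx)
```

Transformed code:
idx = record(idx == c) + length - (record(idx) + length)
c = (record(c // c) + c[length]) % (record(length) + 23)
emit(idx)
length = handle(9) - 8
c *= record(0)
if length != idx:
    if idx != length != c:
        idx -= length % length
        idx -= 10
    length = handle(idx) - 21
else:
    process(length)
for length in c:
    length = length - c
length = 6 % 27 % (c * idx)

idx -= length % length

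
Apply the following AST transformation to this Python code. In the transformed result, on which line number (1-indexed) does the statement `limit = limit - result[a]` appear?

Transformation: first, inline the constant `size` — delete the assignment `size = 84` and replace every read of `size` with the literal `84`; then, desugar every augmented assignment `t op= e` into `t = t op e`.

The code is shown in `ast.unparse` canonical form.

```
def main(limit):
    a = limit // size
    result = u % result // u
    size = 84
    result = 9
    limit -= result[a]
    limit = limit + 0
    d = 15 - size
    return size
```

5

Transformed code:
def main(limit):
    a = limit // 84
    result = u % result // u
    result = 9
    limit = limit - result[a]
    limit = limit + 0
    d = 15 - 84
    return 84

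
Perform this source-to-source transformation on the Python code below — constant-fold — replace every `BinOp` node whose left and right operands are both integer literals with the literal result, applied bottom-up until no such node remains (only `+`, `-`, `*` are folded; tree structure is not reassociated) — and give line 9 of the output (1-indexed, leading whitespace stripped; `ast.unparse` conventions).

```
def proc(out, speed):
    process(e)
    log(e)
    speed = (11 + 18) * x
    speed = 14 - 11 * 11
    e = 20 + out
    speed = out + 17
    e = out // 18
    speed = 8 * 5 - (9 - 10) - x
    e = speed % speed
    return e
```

speed = 41 - x

Transformed code:
def proc(out, speed):
    process(e)
    log(e)
    speed = 29 * x
    speed = -107
    e = 20 + out
    speed = out + 17
    e = out // 18
    speed = 41 - x
    e = speed % speed
    return e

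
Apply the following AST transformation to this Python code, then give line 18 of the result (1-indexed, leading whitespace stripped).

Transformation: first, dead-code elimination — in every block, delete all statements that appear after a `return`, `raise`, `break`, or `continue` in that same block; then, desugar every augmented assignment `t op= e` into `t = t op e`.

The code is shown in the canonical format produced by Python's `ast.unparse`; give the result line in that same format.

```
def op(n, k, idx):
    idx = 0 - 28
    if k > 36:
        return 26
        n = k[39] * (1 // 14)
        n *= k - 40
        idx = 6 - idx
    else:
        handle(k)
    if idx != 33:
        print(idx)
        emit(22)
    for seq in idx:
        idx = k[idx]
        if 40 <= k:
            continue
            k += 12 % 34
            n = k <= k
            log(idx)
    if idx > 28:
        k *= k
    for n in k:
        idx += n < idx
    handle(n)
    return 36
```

Transformed code:
def op(n, k, idx):
    idx = 0 - 28
    if k > 36:
        return 26
    else:
        handle(k)
    if idx != 33:
        print(idx)
        emit(22)
    for seq in idx:
        idx = k[idx]
        if 40 <= k:
            continue
    if idx > 28:
        k = k * k
    for n in k:
        idx = idx + (n < idx)
    handle(n)
    return 36

handle(n)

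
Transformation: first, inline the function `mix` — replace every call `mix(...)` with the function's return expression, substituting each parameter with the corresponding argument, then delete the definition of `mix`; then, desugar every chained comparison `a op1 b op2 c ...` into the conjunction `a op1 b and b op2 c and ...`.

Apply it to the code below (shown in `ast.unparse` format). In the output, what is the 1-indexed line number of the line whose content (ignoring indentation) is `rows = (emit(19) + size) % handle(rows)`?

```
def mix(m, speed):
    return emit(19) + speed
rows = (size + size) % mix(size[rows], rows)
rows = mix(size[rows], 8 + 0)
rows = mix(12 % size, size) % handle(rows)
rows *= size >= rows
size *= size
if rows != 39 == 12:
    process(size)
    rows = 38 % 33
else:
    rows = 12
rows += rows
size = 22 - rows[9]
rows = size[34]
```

Transformed code:
rows = (size + size) % (emit(19) + rows)
rows = emit(19) + (8 + 0)
rows = (emit(19) + size) % handle(rows)
rows *= size >= rows
size *= size
if rows != 39 and 39 == 12:
    process(size)
    rows = 38 % 33
else:
    rows = 12
rows += rows
size = 22 - rows[9]
rows = size[34]

3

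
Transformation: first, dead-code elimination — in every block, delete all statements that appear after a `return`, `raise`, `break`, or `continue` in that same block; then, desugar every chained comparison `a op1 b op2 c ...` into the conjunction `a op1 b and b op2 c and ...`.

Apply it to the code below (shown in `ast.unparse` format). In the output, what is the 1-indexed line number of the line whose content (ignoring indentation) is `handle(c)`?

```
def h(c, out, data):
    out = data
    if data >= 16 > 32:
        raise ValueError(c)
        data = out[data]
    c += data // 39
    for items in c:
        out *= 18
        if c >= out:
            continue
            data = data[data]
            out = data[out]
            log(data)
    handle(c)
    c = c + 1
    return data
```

10

Transformed code:
def h(c, out, data):
    out = data
    if data >= 16 and 16 > 32:
        raise ValueError(c)
    c += data // 39
    for items in c:
        out *= 18
        if c >= out:
            continue
    handle(c)
    c = c + 1
    return data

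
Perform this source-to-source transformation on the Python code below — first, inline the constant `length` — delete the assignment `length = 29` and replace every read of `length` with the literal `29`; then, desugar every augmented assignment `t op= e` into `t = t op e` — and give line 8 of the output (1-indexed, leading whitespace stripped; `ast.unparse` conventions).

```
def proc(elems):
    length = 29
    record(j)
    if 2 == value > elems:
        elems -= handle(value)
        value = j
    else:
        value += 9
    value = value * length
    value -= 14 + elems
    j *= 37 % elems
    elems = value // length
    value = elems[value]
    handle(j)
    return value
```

value = value * 29

Transformed code:
def proc(elems):
    record(j)
    if 2 == value > elems:
        elems = elems - handle(value)
        value = j
    else:
        value = value + 9
    value = value * 29
    value = value - (14 + elems)
    j = j * (37 % elems)
    elems = value // 29
    value = elems[value]
    handle(j)
    return value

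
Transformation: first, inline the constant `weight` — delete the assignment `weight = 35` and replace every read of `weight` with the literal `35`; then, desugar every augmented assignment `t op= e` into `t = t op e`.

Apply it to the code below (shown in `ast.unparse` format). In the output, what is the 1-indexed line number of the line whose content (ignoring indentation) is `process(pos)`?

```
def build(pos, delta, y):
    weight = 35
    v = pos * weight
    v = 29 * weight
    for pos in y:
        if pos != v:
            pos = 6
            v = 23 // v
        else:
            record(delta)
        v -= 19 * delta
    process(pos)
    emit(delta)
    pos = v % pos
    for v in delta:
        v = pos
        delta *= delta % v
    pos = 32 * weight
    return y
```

Transformed code:
def build(pos, delta, y):
    v = pos * 35
    v = 29 * 35
    for pos in y:
        if pos != v:
            pos = 6
            v = 23 // v
        else:
            record(delta)
        v = v - 19 * delta
    process(pos)
    emit(delta)
    pos = v % pos
    for v in delta:
        v = pos
        delta = delta * (delta % v)
    pos = 32 * 35
    return y

11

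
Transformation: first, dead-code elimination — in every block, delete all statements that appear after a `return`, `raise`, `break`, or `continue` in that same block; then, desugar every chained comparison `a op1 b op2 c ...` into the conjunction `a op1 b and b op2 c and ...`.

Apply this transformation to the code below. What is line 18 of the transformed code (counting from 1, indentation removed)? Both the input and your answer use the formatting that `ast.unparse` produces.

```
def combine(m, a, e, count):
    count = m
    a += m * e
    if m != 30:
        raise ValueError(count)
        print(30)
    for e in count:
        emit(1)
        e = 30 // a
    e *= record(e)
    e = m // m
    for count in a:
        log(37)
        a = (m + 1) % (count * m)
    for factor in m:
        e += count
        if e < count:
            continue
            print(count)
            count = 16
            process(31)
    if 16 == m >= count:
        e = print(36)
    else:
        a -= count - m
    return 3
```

if 16 == m and m >= count:

Transformed code:
def combine(m, a, e, count):
    count = m
    a += m * e
    if m != 30:
        raise ValueError(count)
    for e in count:
        emit(1)
        e = 30 // a
    e *= record(e)
    e = m // m
    for count in a:
        log(37)
        a = (m + 1) % (count * m)
    for factor in m:
        e += count
        if e < count:
            continue
    if 16 == m and m >= count:
        e = print(36)
    else:
        a -= count - m
    return 3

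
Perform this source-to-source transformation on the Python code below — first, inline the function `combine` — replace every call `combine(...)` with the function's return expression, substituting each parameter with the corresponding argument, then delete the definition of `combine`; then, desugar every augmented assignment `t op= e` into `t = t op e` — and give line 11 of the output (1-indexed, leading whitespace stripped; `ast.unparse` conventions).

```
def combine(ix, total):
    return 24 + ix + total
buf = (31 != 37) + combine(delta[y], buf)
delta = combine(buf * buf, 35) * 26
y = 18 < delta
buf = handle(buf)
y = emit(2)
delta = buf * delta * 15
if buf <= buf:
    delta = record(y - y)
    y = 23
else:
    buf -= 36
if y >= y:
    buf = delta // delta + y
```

Transformed code:
buf = (31 != 37) + (24 + delta[y] + buf)
delta = (24 + buf * buf + 35) * 26
y = 18 < delta
buf = handle(buf)
y = emit(2)
delta = buf * delta * 15
if buf <= buf:
    delta = record(y - y)
    y = 23
else:
    buf = buf - 36
if y >= y:
    buf = delta // delta + y

buf = buf - 36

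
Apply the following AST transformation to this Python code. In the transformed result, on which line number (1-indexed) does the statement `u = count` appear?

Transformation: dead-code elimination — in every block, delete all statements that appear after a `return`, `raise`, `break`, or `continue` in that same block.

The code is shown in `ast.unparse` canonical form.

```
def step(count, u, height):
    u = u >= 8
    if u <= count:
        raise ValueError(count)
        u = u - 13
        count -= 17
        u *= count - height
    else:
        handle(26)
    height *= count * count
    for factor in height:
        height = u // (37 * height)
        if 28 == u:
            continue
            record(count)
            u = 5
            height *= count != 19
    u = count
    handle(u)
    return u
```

12

Transformed code:
def step(count, u, height):
    u = u >= 8
    if u <= count:
        raise ValueError(count)
    else:
        handle(26)
    height *= count * count
    for factor in height:
        height = u // (37 * height)
        if 28 == u:
            continue
    u = count
    handle(u)
    return u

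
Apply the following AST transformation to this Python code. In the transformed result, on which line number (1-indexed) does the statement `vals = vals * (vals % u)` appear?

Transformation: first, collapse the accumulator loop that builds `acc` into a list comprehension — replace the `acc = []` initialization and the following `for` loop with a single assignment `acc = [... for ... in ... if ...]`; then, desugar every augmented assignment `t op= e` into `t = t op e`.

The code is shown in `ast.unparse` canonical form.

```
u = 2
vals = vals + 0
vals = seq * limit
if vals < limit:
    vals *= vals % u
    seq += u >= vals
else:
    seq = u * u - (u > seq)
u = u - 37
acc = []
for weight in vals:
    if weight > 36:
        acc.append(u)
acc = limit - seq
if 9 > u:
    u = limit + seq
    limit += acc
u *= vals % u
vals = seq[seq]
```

5

Transformed code:
u = 2
vals = vals + 0
vals = seq * limit
if vals < limit:
    vals = vals * (vals % u)
    seq = seq + (u >= vals)
else:
    seq = u * u - (u > seq)
u = u - 37
acc = [u for weight in vals if weight > 36]
acc = limit - seq
if 9 > u:
    u = limit + seq
    limit = limit + acc
u = u * (vals % u)
vals = seq[seq]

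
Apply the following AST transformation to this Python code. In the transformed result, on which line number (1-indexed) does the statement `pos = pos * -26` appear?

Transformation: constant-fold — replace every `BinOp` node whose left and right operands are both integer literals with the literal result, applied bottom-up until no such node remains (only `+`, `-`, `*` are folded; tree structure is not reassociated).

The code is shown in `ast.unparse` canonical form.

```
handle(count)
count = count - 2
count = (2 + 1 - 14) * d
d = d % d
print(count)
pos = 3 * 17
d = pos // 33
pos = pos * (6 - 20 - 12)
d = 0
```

8

Transformed code:
handle(count)
count = count - 2
count = -11 * d
d = d % d
print(count)
pos = 51
d = pos // 33
pos = pos * -26
d = 0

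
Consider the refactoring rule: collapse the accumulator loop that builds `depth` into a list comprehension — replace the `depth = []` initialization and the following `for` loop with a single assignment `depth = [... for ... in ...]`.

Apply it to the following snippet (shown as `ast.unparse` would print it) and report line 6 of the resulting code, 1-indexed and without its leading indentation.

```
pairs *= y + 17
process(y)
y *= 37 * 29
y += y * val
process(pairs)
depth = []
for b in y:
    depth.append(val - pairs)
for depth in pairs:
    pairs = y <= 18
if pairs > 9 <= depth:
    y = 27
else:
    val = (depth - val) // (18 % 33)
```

depth = [val - pairs for b in y]

Transformed code:
pairs *= y + 17
process(y)
y *= 37 * 29
y += y * val
process(pairs)
depth = [val - pairs for b in y]
for depth in pairs:
    pairs = y <= 18
if pairs > 9 <= depth:
    y = 27
else:
    val = (depth - val) // (18 % 33)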